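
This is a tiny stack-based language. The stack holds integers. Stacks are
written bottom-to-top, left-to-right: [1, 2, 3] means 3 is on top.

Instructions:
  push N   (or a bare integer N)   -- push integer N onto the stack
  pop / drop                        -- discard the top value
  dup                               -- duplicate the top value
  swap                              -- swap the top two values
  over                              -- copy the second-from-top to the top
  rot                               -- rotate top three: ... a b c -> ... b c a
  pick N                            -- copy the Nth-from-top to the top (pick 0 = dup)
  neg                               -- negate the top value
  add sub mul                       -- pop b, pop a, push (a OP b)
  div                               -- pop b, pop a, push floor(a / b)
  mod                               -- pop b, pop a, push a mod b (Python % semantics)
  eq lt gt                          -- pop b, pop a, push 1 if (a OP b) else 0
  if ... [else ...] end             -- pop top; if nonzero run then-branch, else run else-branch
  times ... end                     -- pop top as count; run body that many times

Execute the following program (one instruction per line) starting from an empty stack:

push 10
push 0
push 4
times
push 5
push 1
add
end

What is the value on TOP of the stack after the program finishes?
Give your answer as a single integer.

Answer: 6

Derivation:
After 'push 10': [10]
After 'push 0': [10, 0]
After 'push 4': [10, 0, 4]
After 'times': [10, 0]
After 'push 5': [10, 0, 5]
After 'push 1': [10, 0, 5, 1]
After 'add': [10, 0, 6]
After 'push 5': [10, 0, 6, 5]
After 'push 1': [10, 0, 6, 5, 1]
After 'add': [10, 0, 6, 6]
After 'push 5': [10, 0, 6, 6, 5]
After 'push 1': [10, 0, 6, 6, 5, 1]
After 'add': [10, 0, 6, 6, 6]
After 'push 5': [10, 0, 6, 6, 6, 5]
After 'push 1': [10, 0, 6, 6, 6, 5, 1]
After 'add': [10, 0, 6, 6, 6, 6]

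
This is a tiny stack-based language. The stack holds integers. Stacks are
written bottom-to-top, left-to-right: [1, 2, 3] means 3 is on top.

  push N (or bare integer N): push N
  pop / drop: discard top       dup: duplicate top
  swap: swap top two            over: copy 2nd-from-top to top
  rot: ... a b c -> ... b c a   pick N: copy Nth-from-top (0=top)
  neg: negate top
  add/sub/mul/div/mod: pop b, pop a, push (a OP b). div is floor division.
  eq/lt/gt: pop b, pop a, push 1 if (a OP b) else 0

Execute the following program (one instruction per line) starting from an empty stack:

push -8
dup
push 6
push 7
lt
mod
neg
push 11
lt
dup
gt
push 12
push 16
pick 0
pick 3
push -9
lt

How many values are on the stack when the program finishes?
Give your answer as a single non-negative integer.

After 'push -8': stack = [-8] (depth 1)
After 'dup': stack = [-8, -8] (depth 2)
After 'push 6': stack = [-8, -8, 6] (depth 3)
After 'push 7': stack = [-8, -8, 6, 7] (depth 4)
After 'lt': stack = [-8, -8, 1] (depth 3)
After 'mod': stack = [-8, 0] (depth 2)
After 'neg': stack = [-8, 0] (depth 2)
After 'push 11': stack = [-8, 0, 11] (depth 3)
After 'lt': stack = [-8, 1] (depth 2)
After 'dup': stack = [-8, 1, 1] (depth 3)
After 'gt': stack = [-8, 0] (depth 2)
After 'push 12': stack = [-8, 0, 12] (depth 3)
After 'push 16': stack = [-8, 0, 12, 16] (depth 4)
After 'pick 0': stack = [-8, 0, 12, 16, 16] (depth 5)
After 'pick 3': stack = [-8, 0, 12, 16, 16, 0] (depth 6)
After 'push -9': stack = [-8, 0, 12, 16, 16, 0, -9] (depth 7)
After 'lt': stack = [-8, 0, 12, 16, 16, 0] (depth 6)

Answer: 6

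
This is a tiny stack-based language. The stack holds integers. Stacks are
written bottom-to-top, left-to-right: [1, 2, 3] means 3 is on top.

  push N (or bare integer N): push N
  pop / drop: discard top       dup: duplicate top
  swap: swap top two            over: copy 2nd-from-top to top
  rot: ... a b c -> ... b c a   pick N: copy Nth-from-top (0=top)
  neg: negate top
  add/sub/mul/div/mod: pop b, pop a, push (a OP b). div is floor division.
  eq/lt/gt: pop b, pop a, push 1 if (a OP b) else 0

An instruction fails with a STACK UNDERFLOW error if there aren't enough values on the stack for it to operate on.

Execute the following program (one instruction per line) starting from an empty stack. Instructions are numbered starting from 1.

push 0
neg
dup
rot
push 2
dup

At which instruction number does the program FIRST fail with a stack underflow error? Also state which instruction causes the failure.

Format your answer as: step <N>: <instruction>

Answer: step 4: rot

Derivation:
Step 1 ('push 0'): stack = [0], depth = 1
Step 2 ('neg'): stack = [0], depth = 1
Step 3 ('dup'): stack = [0, 0], depth = 2
Step 4 ('rot'): needs 3 value(s) but depth is 2 — STACK UNDERFLOW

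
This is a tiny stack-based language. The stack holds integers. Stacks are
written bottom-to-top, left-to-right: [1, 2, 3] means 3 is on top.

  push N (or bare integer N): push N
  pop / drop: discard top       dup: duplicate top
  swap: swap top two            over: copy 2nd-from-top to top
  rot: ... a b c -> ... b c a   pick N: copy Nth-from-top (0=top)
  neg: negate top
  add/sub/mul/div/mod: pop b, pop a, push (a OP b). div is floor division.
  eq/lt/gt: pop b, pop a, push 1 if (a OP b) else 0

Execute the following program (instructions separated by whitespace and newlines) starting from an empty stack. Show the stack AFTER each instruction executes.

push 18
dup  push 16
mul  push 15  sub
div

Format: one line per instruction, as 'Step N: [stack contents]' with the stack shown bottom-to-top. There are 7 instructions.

Step 1: [18]
Step 2: [18, 18]
Step 3: [18, 18, 16]
Step 4: [18, 288]
Step 5: [18, 288, 15]
Step 6: [18, 273]
Step 7: [0]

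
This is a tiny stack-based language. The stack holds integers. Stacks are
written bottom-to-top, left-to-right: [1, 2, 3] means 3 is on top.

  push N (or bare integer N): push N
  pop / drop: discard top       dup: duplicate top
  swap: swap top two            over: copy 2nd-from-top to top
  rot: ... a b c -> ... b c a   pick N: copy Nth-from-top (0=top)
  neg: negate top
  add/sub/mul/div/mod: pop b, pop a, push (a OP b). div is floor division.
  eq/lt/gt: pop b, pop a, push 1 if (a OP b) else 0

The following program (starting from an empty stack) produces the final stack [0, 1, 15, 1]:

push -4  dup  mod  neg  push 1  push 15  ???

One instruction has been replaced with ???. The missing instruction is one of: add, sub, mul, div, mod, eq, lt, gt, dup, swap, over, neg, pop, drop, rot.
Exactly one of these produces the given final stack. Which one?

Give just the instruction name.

Stack before ???: [0, 1, 15]
Stack after ???:  [0, 1, 15, 1]
The instruction that transforms [0, 1, 15] -> [0, 1, 15, 1] is: over

Answer: over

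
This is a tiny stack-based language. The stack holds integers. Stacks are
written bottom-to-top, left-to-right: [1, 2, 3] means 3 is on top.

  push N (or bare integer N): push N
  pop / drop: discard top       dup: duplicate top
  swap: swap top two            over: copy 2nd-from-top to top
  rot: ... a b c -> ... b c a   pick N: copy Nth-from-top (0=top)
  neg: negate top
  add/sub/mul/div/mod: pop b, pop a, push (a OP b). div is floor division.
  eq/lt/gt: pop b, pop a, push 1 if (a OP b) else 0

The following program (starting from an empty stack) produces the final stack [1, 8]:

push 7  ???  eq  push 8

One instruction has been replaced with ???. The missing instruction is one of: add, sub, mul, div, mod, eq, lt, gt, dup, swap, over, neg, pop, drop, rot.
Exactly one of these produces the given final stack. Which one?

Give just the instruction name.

Answer: dup

Derivation:
Stack before ???: [7]
Stack after ???:  [7, 7]
The instruction that transforms [7] -> [7, 7] is: dup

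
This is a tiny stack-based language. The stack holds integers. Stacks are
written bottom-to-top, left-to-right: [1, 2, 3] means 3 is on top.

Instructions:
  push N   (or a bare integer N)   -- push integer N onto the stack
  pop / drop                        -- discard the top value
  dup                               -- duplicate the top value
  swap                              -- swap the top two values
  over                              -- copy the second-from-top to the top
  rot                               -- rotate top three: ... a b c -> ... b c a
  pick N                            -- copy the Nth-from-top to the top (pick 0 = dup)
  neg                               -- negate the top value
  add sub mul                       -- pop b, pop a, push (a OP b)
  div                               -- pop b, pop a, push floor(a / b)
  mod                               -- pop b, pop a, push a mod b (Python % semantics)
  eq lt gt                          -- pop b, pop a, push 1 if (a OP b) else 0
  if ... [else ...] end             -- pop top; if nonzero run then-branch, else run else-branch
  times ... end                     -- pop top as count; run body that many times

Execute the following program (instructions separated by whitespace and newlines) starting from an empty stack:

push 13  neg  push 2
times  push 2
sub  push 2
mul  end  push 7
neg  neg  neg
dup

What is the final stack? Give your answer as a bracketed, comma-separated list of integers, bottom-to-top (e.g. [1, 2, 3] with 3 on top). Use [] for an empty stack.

After 'push 13': [13]
After 'neg': [-13]
After 'push 2': [-13, 2]
After 'times': [-13]
After 'push 2': [-13, 2]
After 'sub': [-15]
After 'push 2': [-15, 2]
After 'mul': [-30]
After 'push 2': [-30, 2]
After 'sub': [-32]
After 'push 2': [-32, 2]
After 'mul': [-64]
After 'push 7': [-64, 7]
After 'neg': [-64, -7]
After 'neg': [-64, 7]
After 'neg': [-64, -7]
After 'dup': [-64, -7, -7]

Answer: [-64, -7, -7]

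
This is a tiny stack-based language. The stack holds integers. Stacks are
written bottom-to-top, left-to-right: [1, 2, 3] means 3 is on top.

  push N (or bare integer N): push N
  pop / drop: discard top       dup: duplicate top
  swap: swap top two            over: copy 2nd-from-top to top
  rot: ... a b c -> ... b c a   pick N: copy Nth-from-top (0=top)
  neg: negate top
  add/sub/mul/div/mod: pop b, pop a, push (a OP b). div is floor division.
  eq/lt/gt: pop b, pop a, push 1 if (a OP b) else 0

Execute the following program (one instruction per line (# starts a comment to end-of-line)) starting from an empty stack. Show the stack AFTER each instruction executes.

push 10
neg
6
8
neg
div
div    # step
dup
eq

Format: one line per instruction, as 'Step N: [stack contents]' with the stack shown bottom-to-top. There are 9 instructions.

Step 1: [10]
Step 2: [-10]
Step 3: [-10, 6]
Step 4: [-10, 6, 8]
Step 5: [-10, 6, -8]
Step 6: [-10, -1]
Step 7: [10]
Step 8: [10, 10]
Step 9: [1]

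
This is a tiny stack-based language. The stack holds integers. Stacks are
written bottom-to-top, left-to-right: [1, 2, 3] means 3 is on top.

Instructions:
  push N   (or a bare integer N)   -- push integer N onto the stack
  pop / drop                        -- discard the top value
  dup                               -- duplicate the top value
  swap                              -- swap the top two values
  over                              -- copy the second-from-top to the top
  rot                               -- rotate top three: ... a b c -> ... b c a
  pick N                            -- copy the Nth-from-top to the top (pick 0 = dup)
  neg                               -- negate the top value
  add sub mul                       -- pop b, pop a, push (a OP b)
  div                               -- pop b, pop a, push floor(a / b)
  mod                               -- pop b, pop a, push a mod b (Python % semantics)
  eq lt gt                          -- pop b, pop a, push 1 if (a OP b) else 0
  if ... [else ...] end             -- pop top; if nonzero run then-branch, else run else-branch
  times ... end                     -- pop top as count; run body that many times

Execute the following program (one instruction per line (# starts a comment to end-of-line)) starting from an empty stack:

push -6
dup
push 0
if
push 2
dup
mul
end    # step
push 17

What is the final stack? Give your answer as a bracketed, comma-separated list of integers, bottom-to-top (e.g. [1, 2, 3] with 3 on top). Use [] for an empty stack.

Answer: [-6, -6, 17]

Derivation:
After 'push -6': [-6]
After 'dup': [-6, -6]
After 'push 0': [-6, -6, 0]
After 'if': [-6, -6]
After 'push 17': [-6, -6, 17]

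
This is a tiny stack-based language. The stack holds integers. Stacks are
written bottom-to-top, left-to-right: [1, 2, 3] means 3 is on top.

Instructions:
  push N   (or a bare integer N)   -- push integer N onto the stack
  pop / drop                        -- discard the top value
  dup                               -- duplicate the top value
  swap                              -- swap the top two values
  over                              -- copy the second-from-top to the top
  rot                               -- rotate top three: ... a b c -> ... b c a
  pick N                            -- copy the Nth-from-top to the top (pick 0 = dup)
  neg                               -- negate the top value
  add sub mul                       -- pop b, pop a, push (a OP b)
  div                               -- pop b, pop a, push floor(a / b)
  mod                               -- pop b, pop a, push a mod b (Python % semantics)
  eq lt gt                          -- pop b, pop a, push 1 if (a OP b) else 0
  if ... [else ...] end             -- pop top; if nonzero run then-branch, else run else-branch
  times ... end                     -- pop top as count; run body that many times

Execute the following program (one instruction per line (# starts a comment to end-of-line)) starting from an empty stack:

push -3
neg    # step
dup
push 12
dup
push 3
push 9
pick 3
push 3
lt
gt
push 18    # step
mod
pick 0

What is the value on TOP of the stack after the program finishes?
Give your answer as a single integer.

Answer: 1

Derivation:
After 'push -3': [-3]
After 'neg': [3]
After 'dup': [3, 3]
After 'push 12': [3, 3, 12]
After 'dup': [3, 3, 12, 12]
After 'push 3': [3, 3, 12, 12, 3]
After 'push 9': [3, 3, 12, 12, 3, 9]
After 'pick 3': [3, 3, 12, 12, 3, 9, 12]
After 'push 3': [3, 3, 12, 12, 3, 9, 12, 3]
After 'lt': [3, 3, 12, 12, 3, 9, 0]
After 'gt': [3, 3, 12, 12, 3, 1]
After 'push 18': [3, 3, 12, 12, 3, 1, 18]
After 'mod': [3, 3, 12, 12, 3, 1]
After 'pick 0': [3, 3, 12, 12, 3, 1, 1]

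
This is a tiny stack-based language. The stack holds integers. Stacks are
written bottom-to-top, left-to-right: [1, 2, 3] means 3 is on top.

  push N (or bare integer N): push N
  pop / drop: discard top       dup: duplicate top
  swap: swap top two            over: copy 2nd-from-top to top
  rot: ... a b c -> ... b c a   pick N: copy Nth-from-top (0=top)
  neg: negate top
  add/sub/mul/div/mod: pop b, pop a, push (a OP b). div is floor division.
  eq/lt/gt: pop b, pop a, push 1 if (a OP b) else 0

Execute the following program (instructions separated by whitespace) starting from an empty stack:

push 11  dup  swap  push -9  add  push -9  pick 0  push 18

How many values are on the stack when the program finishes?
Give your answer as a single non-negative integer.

Answer: 5

Derivation:
After 'push 11': stack = [11] (depth 1)
After 'dup': stack = [11, 11] (depth 2)
After 'swap': stack = [11, 11] (depth 2)
After 'push -9': stack = [11, 11, -9] (depth 3)
After 'add': stack = [11, 2] (depth 2)
After 'push -9': stack = [11, 2, -9] (depth 3)
After 'pick 0': stack = [11, 2, -9, -9] (depth 4)
After 'push 18': stack = [11, 2, -9, -9, 18] (depth 5)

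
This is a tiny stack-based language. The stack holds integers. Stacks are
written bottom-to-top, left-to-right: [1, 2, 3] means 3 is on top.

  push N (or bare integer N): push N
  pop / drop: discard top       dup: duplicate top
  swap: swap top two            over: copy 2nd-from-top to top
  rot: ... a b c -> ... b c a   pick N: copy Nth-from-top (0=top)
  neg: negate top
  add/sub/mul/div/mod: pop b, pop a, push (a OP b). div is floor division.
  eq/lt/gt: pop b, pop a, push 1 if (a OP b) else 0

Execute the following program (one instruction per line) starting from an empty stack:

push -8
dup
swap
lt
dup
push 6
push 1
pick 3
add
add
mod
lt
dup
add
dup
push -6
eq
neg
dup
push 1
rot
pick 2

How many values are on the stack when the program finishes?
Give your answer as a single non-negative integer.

After 'push -8': stack = [-8] (depth 1)
After 'dup': stack = [-8, -8] (depth 2)
After 'swap': stack = [-8, -8] (depth 2)
After 'lt': stack = [0] (depth 1)
After 'dup': stack = [0, 0] (depth 2)
After 'push 6': stack = [0, 0, 6] (depth 3)
After 'push 1': stack = [0, 0, 6, 1] (depth 4)
After 'pick 3': stack = [0, 0, 6, 1, 0] (depth 5)
After 'add': stack = [0, 0, 6, 1] (depth 4)
After 'add': stack = [0, 0, 7] (depth 3)
  ...
After 'dup': stack = [0, 0] (depth 2)
After 'add': stack = [0] (depth 1)
After 'dup': stack = [0, 0] (depth 2)
After 'push -6': stack = [0, 0, -6] (depth 3)
After 'eq': stack = [0, 0] (depth 2)
After 'neg': stack = [0, 0] (depth 2)
After 'dup': stack = [0, 0, 0] (depth 3)
After 'push 1': stack = [0, 0, 0, 1] (depth 4)
After 'rot': stack = [0, 0, 1, 0] (depth 4)
After 'pick 2': stack = [0, 0, 1, 0, 0] (depth 5)

Answer: 5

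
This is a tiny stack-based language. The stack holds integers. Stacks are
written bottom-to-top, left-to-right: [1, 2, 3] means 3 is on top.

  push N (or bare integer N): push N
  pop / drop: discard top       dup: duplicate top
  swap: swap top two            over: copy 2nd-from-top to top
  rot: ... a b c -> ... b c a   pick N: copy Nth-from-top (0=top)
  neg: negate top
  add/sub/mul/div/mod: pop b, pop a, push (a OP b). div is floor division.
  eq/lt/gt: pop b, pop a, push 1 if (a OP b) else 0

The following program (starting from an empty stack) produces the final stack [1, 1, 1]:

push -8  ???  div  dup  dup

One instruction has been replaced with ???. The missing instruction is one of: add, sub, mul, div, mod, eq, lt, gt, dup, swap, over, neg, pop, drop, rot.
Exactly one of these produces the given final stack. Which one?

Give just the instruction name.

Answer: dup

Derivation:
Stack before ???: [-8]
Stack after ???:  [-8, -8]
The instruction that transforms [-8] -> [-8, -8] is: dup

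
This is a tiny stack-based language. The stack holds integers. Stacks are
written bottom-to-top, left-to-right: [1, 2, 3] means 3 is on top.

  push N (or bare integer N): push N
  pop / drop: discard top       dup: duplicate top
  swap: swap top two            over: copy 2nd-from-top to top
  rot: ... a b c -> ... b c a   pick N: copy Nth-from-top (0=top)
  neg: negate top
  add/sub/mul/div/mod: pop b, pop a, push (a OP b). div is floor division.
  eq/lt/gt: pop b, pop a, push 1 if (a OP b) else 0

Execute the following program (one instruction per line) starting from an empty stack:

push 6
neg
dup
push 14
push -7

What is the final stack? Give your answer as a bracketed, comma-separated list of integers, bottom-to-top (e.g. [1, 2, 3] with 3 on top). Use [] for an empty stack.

Answer: [-6, -6, 14, -7]

Derivation:
After 'push 6': [6]
After 'neg': [-6]
After 'dup': [-6, -6]
After 'push 14': [-6, -6, 14]
After 'push -7': [-6, -6, 14, -7]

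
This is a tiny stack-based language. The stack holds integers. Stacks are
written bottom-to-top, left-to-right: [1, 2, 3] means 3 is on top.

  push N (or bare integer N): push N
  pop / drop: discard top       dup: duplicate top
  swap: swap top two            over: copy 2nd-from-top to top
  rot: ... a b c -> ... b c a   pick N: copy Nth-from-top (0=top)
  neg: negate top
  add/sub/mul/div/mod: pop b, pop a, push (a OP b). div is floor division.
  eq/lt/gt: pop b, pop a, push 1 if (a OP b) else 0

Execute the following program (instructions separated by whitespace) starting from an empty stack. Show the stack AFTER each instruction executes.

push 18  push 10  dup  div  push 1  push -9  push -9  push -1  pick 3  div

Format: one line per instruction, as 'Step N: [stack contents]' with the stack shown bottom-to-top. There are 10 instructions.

Step 1: [18]
Step 2: [18, 10]
Step 3: [18, 10, 10]
Step 4: [18, 1]
Step 5: [18, 1, 1]
Step 6: [18, 1, 1, -9]
Step 7: [18, 1, 1, -9, -9]
Step 8: [18, 1, 1, -9, -9, -1]
Step 9: [18, 1, 1, -9, -9, -1, 1]
Step 10: [18, 1, 1, -9, -9, -1]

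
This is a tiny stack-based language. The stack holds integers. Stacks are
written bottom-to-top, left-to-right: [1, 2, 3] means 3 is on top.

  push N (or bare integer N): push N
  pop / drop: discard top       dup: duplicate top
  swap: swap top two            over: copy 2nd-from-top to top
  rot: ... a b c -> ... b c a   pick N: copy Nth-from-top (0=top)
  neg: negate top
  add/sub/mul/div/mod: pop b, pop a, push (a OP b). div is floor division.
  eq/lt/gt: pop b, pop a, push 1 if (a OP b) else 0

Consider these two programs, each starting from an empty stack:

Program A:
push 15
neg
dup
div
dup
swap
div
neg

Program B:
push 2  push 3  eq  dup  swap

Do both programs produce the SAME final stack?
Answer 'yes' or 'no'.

Answer: no

Derivation:
Program A trace:
  After 'push 15': [15]
  After 'neg': [-15]
  After 'dup': [-15, -15]
  After 'div': [1]
  After 'dup': [1, 1]
  After 'swap': [1, 1]
  After 'div': [1]
  After 'neg': [-1]
Program A final stack: [-1]

Program B trace:
  After 'push 2': [2]
  After 'push 3': [2, 3]
  After 'eq': [0]
  After 'dup': [0, 0]
  After 'swap': [0, 0]
Program B final stack: [0, 0]
Same: no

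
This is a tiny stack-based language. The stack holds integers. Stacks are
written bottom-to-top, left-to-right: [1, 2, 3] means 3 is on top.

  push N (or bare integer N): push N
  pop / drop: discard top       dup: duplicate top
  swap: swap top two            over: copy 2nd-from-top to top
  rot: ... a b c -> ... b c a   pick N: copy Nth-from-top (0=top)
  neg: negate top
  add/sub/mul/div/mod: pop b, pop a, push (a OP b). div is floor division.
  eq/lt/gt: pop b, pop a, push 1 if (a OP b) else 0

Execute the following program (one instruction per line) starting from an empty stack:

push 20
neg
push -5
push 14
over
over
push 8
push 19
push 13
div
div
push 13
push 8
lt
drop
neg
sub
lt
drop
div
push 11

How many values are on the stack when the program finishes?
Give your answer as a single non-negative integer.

Answer: 3

Derivation:
After 'push 20': stack = [20] (depth 1)
After 'neg': stack = [-20] (depth 1)
After 'push -5': stack = [-20, -5] (depth 2)
After 'push 14': stack = [-20, -5, 14] (depth 3)
After 'over': stack = [-20, -5, 14, -5] (depth 4)
After 'over': stack = [-20, -5, 14, -5, 14] (depth 5)
After 'push 8': stack = [-20, -5, 14, -5, 14, 8] (depth 6)
After 'push 19': stack = [-20, -5, 14, -5, 14, 8, 19] (depth 7)
After 'push 13': stack = [-20, -5, 14, -5, 14, 8, 19, 13] (depth 8)
After 'div': stack = [-20, -5, 14, -5, 14, 8, 1] (depth 7)
  ...
After 'push 13': stack = [-20, -5, 14, -5, 14, 8, 13] (depth 7)
After 'push 8': stack = [-20, -5, 14, -5, 14, 8, 13, 8] (depth 8)
After 'lt': stack = [-20, -5, 14, -5, 14, 8, 0] (depth 7)
After 'drop': stack = [-20, -5, 14, -5, 14, 8] (depth 6)
After 'neg': stack = [-20, -5, 14, -5, 14, -8] (depth 6)
After 'sub': stack = [-20, -5, 14, -5, 22] (depth 5)
After 'lt': stack = [-20, -5, 14, 1] (depth 4)
After 'drop': stack = [-20, -5, 14] (depth 3)
After 'div': stack = [-20, -1] (depth 2)
After 'push 11': stack = [-20, -1, 11] (depth 3)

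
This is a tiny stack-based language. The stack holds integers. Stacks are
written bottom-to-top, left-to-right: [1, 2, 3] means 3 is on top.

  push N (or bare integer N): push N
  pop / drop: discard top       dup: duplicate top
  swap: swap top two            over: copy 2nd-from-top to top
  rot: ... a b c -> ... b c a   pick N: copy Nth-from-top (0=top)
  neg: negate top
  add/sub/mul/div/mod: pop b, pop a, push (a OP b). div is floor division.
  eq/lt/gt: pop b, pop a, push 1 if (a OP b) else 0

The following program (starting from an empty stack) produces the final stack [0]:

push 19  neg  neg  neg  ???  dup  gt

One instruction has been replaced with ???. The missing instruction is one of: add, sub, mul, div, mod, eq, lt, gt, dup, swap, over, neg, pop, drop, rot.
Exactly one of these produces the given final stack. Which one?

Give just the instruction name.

Stack before ???: [-19]
Stack after ???:  [19]
The instruction that transforms [-19] -> [19] is: neg

Answer: neg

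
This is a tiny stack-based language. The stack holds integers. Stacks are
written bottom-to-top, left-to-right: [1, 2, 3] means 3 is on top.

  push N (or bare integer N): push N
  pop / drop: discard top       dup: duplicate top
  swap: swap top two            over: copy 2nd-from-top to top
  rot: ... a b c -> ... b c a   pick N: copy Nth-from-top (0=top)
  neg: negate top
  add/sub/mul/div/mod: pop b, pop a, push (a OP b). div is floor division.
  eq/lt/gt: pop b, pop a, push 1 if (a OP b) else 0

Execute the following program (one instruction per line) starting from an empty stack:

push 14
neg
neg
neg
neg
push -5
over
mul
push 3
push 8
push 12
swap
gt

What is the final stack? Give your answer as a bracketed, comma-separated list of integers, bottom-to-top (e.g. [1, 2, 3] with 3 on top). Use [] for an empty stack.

After 'push 14': [14]
After 'neg': [-14]
After 'neg': [14]
After 'neg': [-14]
After 'neg': [14]
After 'push -5': [14, -5]
After 'over': [14, -5, 14]
After 'mul': [14, -70]
After 'push 3': [14, -70, 3]
After 'push 8': [14, -70, 3, 8]
After 'push 12': [14, -70, 3, 8, 12]
After 'swap': [14, -70, 3, 12, 8]
After 'gt': [14, -70, 3, 1]

Answer: [14, -70, 3, 1]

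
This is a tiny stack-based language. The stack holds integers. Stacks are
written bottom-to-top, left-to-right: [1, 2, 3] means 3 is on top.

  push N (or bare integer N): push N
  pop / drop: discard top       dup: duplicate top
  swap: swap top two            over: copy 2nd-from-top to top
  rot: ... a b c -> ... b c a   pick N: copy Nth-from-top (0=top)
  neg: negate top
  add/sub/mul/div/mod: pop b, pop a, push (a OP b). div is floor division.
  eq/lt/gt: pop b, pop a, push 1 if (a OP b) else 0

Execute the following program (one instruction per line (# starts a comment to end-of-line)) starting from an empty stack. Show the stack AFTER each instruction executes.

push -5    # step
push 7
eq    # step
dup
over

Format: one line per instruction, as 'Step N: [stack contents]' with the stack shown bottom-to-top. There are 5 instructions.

Step 1: [-5]
Step 2: [-5, 7]
Step 3: [0]
Step 4: [0, 0]
Step 5: [0, 0, 0]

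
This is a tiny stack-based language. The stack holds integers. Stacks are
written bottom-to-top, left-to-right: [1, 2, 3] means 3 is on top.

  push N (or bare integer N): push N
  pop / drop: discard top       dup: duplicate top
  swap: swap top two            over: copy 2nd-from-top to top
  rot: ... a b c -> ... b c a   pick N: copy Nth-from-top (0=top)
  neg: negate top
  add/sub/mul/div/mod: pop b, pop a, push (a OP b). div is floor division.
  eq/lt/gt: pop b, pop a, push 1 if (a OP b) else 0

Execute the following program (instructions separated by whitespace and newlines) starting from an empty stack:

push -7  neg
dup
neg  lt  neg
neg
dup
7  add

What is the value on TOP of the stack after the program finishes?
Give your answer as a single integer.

After 'push -7': [-7]
After 'neg': [7]
After 'dup': [7, 7]
After 'neg': [7, -7]
After 'lt': [0]
After 'neg': [0]
After 'neg': [0]
After 'dup': [0, 0]
After 'push 7': [0, 0, 7]
After 'add': [0, 7]

Answer: 7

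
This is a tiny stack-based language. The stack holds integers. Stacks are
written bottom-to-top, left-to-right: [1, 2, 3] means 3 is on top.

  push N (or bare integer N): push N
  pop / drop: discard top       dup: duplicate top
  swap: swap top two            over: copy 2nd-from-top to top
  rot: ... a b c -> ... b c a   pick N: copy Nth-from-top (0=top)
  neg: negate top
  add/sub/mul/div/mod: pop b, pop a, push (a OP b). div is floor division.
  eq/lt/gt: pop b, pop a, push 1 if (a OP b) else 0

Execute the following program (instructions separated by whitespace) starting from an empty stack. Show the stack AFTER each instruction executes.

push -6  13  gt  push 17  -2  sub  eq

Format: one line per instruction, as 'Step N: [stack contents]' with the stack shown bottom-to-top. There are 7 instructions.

Step 1: [-6]
Step 2: [-6, 13]
Step 3: [0]
Step 4: [0, 17]
Step 5: [0, 17, -2]
Step 6: [0, 19]
Step 7: [0]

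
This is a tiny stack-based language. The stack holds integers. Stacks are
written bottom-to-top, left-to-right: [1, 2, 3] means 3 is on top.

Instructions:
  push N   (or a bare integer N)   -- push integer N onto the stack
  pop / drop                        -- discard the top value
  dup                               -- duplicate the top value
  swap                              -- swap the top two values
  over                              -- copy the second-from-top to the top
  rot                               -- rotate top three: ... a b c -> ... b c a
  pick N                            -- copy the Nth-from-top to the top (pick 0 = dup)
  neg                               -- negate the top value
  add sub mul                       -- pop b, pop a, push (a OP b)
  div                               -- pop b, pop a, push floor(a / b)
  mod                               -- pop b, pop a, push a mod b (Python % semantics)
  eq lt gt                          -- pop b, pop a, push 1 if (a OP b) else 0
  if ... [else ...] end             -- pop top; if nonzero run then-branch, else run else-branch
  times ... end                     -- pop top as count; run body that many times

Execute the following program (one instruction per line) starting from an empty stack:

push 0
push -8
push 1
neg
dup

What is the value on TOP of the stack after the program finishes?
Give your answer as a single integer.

Answer: -1

Derivation:
After 'push 0': [0]
After 'push -8': [0, -8]
After 'push 1': [0, -8, 1]
After 'neg': [0, -8, -1]
After 'dup': [0, -8, -1, -1]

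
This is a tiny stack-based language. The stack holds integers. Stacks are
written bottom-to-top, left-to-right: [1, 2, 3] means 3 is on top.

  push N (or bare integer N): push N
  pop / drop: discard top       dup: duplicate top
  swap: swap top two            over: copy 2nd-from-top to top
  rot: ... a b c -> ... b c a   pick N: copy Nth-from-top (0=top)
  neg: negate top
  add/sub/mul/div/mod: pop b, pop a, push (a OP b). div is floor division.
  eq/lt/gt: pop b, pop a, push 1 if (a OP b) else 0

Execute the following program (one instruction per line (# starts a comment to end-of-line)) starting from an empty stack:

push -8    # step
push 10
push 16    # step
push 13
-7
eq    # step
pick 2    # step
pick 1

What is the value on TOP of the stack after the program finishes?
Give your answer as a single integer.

After 'push -8': [-8]
After 'push 10': [-8, 10]
After 'push 16': [-8, 10, 16]
After 'push 13': [-8, 10, 16, 13]
After 'push -7': [-8, 10, 16, 13, -7]
After 'eq': [-8, 10, 16, 0]
After 'pick 2': [-8, 10, 16, 0, 10]
After 'pick 1': [-8, 10, 16, 0, 10, 0]

Answer: 0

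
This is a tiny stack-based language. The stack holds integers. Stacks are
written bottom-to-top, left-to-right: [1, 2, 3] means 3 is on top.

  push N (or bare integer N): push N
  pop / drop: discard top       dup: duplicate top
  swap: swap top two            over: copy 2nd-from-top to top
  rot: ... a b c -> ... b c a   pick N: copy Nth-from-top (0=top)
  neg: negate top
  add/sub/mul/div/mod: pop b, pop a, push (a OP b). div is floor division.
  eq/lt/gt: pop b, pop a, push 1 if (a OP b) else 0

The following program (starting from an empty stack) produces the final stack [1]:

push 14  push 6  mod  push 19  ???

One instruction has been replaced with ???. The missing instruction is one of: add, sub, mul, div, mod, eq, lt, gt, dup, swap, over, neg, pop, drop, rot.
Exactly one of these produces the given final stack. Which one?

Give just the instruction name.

Answer: lt

Derivation:
Stack before ???: [2, 19]
Stack after ???:  [1]
The instruction that transforms [2, 19] -> [1] is: lt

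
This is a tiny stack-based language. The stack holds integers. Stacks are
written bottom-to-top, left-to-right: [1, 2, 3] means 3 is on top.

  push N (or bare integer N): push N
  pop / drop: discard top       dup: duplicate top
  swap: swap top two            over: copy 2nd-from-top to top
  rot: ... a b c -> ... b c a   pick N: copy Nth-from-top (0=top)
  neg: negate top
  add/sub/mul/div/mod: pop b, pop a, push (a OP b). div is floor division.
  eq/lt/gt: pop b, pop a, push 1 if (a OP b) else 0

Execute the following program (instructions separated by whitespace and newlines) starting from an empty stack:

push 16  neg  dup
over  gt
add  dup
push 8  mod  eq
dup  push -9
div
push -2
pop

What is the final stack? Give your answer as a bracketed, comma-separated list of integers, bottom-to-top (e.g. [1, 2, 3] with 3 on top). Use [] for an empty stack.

After 'push 16': [16]
After 'neg': [-16]
After 'dup': [-16, -16]
After 'over': [-16, -16, -16]
After 'gt': [-16, 0]
After 'add': [-16]
After 'dup': [-16, -16]
After 'push 8': [-16, -16, 8]
After 'mod': [-16, 0]
After 'eq': [0]
After 'dup': [0, 0]
After 'push -9': [0, 0, -9]
After 'div': [0, 0]
After 'push -2': [0, 0, -2]
After 'pop': [0, 0]

Answer: [0, 0]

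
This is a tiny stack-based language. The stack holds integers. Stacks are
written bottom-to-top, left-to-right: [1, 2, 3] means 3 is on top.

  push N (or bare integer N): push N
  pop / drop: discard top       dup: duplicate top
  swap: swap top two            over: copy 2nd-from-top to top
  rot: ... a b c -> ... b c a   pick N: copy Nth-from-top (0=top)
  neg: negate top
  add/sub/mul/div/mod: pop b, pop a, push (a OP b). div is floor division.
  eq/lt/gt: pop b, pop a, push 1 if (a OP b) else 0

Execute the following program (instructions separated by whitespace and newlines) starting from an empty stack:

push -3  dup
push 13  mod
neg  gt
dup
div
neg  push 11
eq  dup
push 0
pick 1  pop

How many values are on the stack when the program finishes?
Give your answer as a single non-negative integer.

Answer: 3

Derivation:
After 'push -3': stack = [-3] (depth 1)
After 'dup': stack = [-3, -3] (depth 2)
After 'push 13': stack = [-3, -3, 13] (depth 3)
After 'mod': stack = [-3, 10] (depth 2)
After 'neg': stack = [-3, -10] (depth 2)
After 'gt': stack = [1] (depth 1)
After 'dup': stack = [1, 1] (depth 2)
After 'div': stack = [1] (depth 1)
After 'neg': stack = [-1] (depth 1)
After 'push 11': stack = [-1, 11] (depth 2)
After 'eq': stack = [0] (depth 1)
After 'dup': stack = [0, 0] (depth 2)
After 'push 0': stack = [0, 0, 0] (depth 3)
After 'pick 1': stack = [0, 0, 0, 0] (depth 4)
After 'pop': stack = [0, 0, 0] (depth 3)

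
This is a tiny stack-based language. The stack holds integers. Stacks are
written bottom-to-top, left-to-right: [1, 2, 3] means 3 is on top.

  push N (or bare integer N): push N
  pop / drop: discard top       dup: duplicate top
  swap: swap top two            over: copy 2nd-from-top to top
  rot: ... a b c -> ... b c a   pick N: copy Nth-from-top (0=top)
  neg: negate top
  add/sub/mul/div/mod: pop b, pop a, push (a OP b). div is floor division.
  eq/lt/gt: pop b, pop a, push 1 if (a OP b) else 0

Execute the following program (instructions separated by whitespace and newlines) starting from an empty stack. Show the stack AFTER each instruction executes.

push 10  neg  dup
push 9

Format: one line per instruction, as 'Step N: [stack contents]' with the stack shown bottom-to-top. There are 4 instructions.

Step 1: [10]
Step 2: [-10]
Step 3: [-10, -10]
Step 4: [-10, -10, 9]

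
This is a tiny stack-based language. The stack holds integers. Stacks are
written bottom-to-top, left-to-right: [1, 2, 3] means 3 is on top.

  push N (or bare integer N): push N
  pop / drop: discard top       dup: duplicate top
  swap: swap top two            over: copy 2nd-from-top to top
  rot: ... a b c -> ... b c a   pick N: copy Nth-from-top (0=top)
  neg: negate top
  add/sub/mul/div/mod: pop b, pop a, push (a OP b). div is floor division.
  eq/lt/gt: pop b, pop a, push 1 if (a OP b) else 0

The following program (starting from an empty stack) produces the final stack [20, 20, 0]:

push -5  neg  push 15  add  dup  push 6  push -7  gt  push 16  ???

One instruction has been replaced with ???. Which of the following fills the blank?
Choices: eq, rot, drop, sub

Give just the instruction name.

Answer: eq

Derivation:
Stack before ???: [20, 20, 1, 16]
Stack after ???:  [20, 20, 0]
Checking each choice:
  eq: MATCH
  rot: produces [20, 1, 16, 20]
  drop: produces [20, 20, 1]
  sub: produces [20, 20, -15]


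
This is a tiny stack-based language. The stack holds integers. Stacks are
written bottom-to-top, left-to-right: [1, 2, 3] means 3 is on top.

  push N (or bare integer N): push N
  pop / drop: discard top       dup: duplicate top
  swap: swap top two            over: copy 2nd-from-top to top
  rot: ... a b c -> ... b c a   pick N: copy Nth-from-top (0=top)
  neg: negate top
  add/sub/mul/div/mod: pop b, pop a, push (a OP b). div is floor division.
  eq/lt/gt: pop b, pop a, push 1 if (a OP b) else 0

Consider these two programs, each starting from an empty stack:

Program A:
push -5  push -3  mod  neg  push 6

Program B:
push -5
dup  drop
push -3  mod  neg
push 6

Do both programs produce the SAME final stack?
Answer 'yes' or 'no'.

Program A trace:
  After 'push -5': [-5]
  After 'push -3': [-5, -3]
  After 'mod': [-2]
  After 'neg': [2]
  After 'push 6': [2, 6]
Program A final stack: [2, 6]

Program B trace:
  After 'push -5': [-5]
  After 'dup': [-5, -5]
  After 'drop': [-5]
  After 'push -3': [-5, -3]
  After 'mod': [-2]
  After 'neg': [2]
  After 'push 6': [2, 6]
Program B final stack: [2, 6]
Same: yes

Answer: yes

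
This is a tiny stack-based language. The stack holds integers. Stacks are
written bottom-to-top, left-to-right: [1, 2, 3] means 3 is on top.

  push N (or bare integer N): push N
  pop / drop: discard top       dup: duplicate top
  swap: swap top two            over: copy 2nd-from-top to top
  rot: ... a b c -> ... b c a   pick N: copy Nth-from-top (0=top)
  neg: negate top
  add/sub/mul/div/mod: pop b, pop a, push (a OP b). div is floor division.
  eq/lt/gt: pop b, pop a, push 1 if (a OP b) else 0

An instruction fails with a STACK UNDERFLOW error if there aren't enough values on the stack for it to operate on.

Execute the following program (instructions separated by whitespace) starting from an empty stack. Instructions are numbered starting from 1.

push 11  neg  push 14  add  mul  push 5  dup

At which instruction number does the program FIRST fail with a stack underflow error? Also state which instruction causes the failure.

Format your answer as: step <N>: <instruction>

Answer: step 5: mul

Derivation:
Step 1 ('push 11'): stack = [11], depth = 1
Step 2 ('neg'): stack = [-11], depth = 1
Step 3 ('push 14'): stack = [-11, 14], depth = 2
Step 4 ('add'): stack = [3], depth = 1
Step 5 ('mul'): needs 2 value(s) but depth is 1 — STACK UNDERFLOW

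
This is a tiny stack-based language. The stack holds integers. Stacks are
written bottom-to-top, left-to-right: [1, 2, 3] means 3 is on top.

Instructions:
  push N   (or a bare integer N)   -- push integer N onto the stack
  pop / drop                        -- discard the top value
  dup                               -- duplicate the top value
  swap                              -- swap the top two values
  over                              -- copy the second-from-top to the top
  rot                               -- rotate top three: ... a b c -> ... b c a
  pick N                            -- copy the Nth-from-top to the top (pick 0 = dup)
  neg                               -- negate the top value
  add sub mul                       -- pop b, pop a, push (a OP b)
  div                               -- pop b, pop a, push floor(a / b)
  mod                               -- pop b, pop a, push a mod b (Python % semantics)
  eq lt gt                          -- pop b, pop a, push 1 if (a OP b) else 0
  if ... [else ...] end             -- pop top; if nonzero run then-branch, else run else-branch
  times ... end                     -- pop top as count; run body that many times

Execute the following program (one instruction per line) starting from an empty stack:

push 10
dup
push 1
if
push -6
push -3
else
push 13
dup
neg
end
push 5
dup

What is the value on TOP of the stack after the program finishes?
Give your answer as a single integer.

Answer: 5

Derivation:
After 'push 10': [10]
After 'dup': [10, 10]
After 'push 1': [10, 10, 1]
After 'if': [10, 10]
After 'push -6': [10, 10, -6]
After 'push -3': [10, 10, -6, -3]
After 'push 5': [10, 10, -6, -3, 5]
After 'dup': [10, 10, -6, -3, 5, 5]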